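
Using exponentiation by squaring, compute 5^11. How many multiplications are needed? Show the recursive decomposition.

Computing 5^11 by squaring (build up from 5^1; each line after the first costs one multiplication):

5^1 = 5
5^2 = (5^1)^2 = 5^2 = 25
5^4 = (5^2)^2 = 25^2 = 625
5^5 = 5 * 5^4 = 5 * 625 = 3125
5^10 = (5^5)^2 = 3125^2 = 9765625
5^11 = 5 * 5^10 = 5 * 9765625 = 48828125

Result: 48828125
Multiplications needed: 5 (5 lines after 5^1)

5^11 = 48828125. Using exponentiation by squaring, this requires 5 multiplications. The key idea: if the exponent is even, square the half-power; if odd, multiply by the base once.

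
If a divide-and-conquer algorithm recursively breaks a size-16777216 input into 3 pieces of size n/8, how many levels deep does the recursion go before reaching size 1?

For divide and conquer with division factor 8:

Problem sizes at each level:
Level 0: 16777216
Level 1: 2097152
Level 2: 262144
Level 3: 32768
Level 4: 4096
Level 5: 512
Level 6: 64
Level 7: 8
Level 8: 1

The root is level 0 and the size-1 base case is level 8 (the tree spans levels 0 through 8, i.e. 9 levels counting the root), so the depth is the number of divisions: log_8(16777216) = 8

The recursion tree depth is log_8(16777216) = 8. At each level, the problem size is divided by 8, so it takes 8 divisions to reduce to a base case of size 1. The algorithm makes 3 recursive calls at each level.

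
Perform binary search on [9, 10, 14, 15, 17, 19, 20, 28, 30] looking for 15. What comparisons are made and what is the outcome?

Binary search for 15 in [9, 10, 14, 15, 17, 19, 20, 28, 30]:

lo=0, hi=8, mid=4, arr[mid]=17 -> 17 > 15, search left half
lo=0, hi=3, mid=1, arr[mid]=10 -> 10 < 15, search right half
lo=2, hi=3, mid=2, arr[mid]=14 -> 14 < 15, search right half
lo=3, hi=3, mid=3, arr[mid]=15 -> Found target at index 3!

Binary search finds 15 at index 3 after 4 comparisons. The search repeatedly halves the search space by comparing with the middle element.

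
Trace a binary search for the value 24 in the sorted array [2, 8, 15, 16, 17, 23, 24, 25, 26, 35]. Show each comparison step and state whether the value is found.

Binary search for 24 in [2, 8, 15, 16, 17, 23, 24, 25, 26, 35]:

lo=0, hi=9, mid=4, arr[mid]=17 -> 17 < 24, search right half
lo=5, hi=9, mid=7, arr[mid]=25 -> 25 > 24, search left half
lo=5, hi=6, mid=5, arr[mid]=23 -> 23 < 24, search right half
lo=6, hi=6, mid=6, arr[mid]=24 -> Found target at index 6!

Binary search finds 24 at index 6 after 4 comparisons. The search repeatedly halves the search space by comparing with the middle element.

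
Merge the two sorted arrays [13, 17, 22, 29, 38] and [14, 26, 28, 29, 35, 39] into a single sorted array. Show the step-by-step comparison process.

Merging process:

Compare 13 vs 14: take 13 from left. Merged: [13]
Compare 17 vs 14: take 14 from right. Merged: [13, 14]
Compare 17 vs 26: take 17 from left. Merged: [13, 14, 17]
Compare 22 vs 26: take 22 from left. Merged: [13, 14, 17, 22]
Compare 29 vs 26: take 26 from right. Merged: [13, 14, 17, 22, 26]
Compare 29 vs 28: take 28 from right. Merged: [13, 14, 17, 22, 26, 28]
Compare 29 vs 29: take 29 from left. Merged: [13, 14, 17, 22, 26, 28, 29]
Compare 38 vs 29: take 29 from right. Merged: [13, 14, 17, 22, 26, 28, 29, 29]
Compare 38 vs 35: take 35 from right. Merged: [13, 14, 17, 22, 26, 28, 29, 29, 35]
Compare 38 vs 39: take 38 from left. Merged: [13, 14, 17, 22, 26, 28, 29, 29, 35, 38]
Append remaining from right: [39]. Merged: [13, 14, 17, 22, 26, 28, 29, 29, 35, 38, 39]

Final merged array: [13, 14, 17, 22, 26, 28, 29, 29, 35, 38, 39]
Total comparisons: 10

The merged array is [13, 14, 17, 22, 26, 28, 29, 29, 35, 38, 39], requiring 10 comparisons. The merge step runs in O(n) time where n is the total number of elements.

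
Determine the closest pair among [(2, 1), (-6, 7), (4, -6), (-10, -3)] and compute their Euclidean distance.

Computing all pairwise distances among 4 points:

d((2, 1), (-6, 7)) = 10.0
d((2, 1), (4, -6)) = 7.2801 <-- minimum
d((2, 1), (-10, -3)) = 12.6491
d((-6, 7), (4, -6)) = 16.4012
d((-6, 7), (-10, -3)) = 10.7703
d((4, -6), (-10, -3)) = 14.3178

Closest pair: (2, 1) and (4, -6) with distance 7.2801

The closest pair is (2, 1) and (4, -6) with Euclidean distance 7.2801. For 4 points, brute-force pairwise comparison is shown above. For large n, the divide-and-conquer algorithm (sort by x, recurse on halves, check the dividing strip) achieves O(n log n).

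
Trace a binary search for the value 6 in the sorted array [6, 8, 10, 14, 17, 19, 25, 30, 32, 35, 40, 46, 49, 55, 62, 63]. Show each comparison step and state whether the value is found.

Binary search for 6 in [6, 8, 10, 14, 17, 19, 25, 30, 32, 35, 40, 46, 49, 55, 62, 63]:

lo=0, hi=15, mid=7, arr[mid]=30 -> 30 > 6, search left half
lo=0, hi=6, mid=3, arr[mid]=14 -> 14 > 6, search left half
lo=0, hi=2, mid=1, arr[mid]=8 -> 8 > 6, search left half
lo=0, hi=0, mid=0, arr[mid]=6 -> Found target at index 0!

Binary search finds 6 at index 0 after 4 comparisons. The search repeatedly halves the search space by comparing with the middle element.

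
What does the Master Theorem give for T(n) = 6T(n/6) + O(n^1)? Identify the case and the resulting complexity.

Master Theorem for T(n) = 6T(n/6) + O(n^1):

a = 6, b = 6, c = 1
log_b(a) = log_6(6) = 1.0000

Case 2: c = 1 = log_6(6) = 1.0000
T(n) = O(n^1 log n) = O(n log n)

For T(n) = 6T(n/6) + O(n^1): log_6(6) = 1.0000. This is Case 2 of the Master Theorem (c = log_b(a), equal work at all levels), giving O(n log n).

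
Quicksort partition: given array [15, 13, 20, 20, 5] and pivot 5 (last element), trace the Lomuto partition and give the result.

Lomuto partition with pivot = 5:

Initial array: [15, 13, 20, 20, 5]

arr[0]=15 > 5: no swap
arr[1]=13 > 5: no swap
arr[2]=20 > 5: no swap
arr[3]=20 > 5: no swap

Place pivot at position 0: [5, 13, 20, 20, 15]
Pivot position: 0

After partitioning with pivot 5, the array becomes [5, 13, 20, 20, 15]. The pivot is placed at index 0. All elements to the left of the pivot are <= 5, and all elements to the right are > 5.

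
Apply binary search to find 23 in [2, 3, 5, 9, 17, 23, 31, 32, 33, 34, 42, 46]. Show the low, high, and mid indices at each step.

Binary search for 23 in [2, 3, 5, 9, 17, 23, 31, 32, 33, 34, 42, 46]:

lo=0, hi=11, mid=5, arr[mid]=23 -> Found target at index 5!

Binary search finds 23 at index 5 after 1 comparisons. The search repeatedly halves the search space by comparing with the middle element.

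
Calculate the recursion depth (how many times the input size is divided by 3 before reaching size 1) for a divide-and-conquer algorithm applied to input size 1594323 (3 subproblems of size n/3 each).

For divide and conquer with division factor 3:

Problem sizes at each level:
Level 0: 1594323
Level 1: 531441
Level 2: 177147
Level 3: 59049
Level 4: 19683
Level 5: 6561
Level 6: 2187
Level 7: 729
Level 8: 243
Level 9: 81
Level 10: 27
Level 11: 9
Level 12: 3
Level 13: 1

The root is level 0 and the size-1 base case is level 13 (the tree spans levels 0 through 13, i.e. 14 levels counting the root), so the depth is the number of divisions: log_3(1594323) = 13

The recursion tree depth is log_3(1594323) = 13. At each level, the problem size is divided by 3, so it takes 13 divisions to reduce to a base case of size 1. The algorithm makes 3 recursive calls at each level.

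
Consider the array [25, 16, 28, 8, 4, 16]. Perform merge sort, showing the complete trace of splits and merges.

Merge sort trace:

Split: [25, 16, 28, 8, 4, 16] -> [25, 16, 28] and [8, 4, 16]
  Split: [25, 16, 28] -> [25] and [16, 28]
    Split: [16, 28] -> [16] and [28]
    Merge: [16] + [28] -> [16, 28]
  Merge: [25] + [16, 28] -> [16, 25, 28]
  Split: [8, 4, 16] -> [8] and [4, 16]
    Split: [4, 16] -> [4] and [16]
    Merge: [4] + [16] -> [4, 16]
  Merge: [8] + [4, 16] -> [4, 8, 16]
Merge: [16, 25, 28] + [4, 8, 16] -> [4, 8, 16, 16, 25, 28]

Final sorted array: [4, 8, 16, 16, 25, 28]

The merge sort proceeds by recursively splitting the array and merging sorted halves.
After all merges, the sorted array is [4, 8, 16, 16, 25, 28].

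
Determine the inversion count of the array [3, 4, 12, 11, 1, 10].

Finding inversions in [3, 4, 12, 11, 1, 10]:

(0, 4): arr[0]=3 > arr[4]=1
(1, 4): arr[1]=4 > arr[4]=1
(2, 3): arr[2]=12 > arr[3]=11
(2, 4): arr[2]=12 > arr[4]=1
(2, 5): arr[2]=12 > arr[5]=10
(3, 4): arr[3]=11 > arr[4]=1
(3, 5): arr[3]=11 > arr[5]=10

Total inversions: 7

The array has 7 inversion(s): (0,4), (1,4), (2,3), (2,4), (2,5), (3,4), (3,5). Each pair (i,j) satisfies i < j and arr[i] > arr[j].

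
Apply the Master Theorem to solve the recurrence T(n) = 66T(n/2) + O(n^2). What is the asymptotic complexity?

Master Theorem for T(n) = 66T(n/2) + O(n^2):

a = 66, b = 2, c = 2
log_b(a) = log_2(66) = 6.0444

Case 1: c = 2 < log_2(66) = 6.0444
T(n) = O(n^(log_2 66))

For T(n) = 66T(n/2) + O(n^2): log_2(66) = 6.0444. This is Case 1 of the Master Theorem (c < log_b(a), work dominated by leaves), giving O(n^(log_2 66)).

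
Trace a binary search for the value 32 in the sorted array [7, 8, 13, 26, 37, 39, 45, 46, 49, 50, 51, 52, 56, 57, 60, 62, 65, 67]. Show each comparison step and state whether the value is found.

Binary search for 32 in [7, 8, 13, 26, 37, 39, 45, 46, 49, 50, 51, 52, 56, 57, 60, 62, 65, 67]:

lo=0, hi=17, mid=8, arr[mid]=49 -> 49 > 32, search left half
lo=0, hi=7, mid=3, arr[mid]=26 -> 26 < 32, search right half
lo=4, hi=7, mid=5, arr[mid]=39 -> 39 > 32, search left half
lo=4, hi=4, mid=4, arr[mid]=37 -> 37 > 32, search left half
lo=4 > hi=3, target 32 not found

Binary search determines that 32 is not in the array after 4 comparisons. The search space was exhausted without finding the target.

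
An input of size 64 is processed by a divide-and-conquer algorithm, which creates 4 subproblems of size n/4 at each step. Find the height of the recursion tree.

For divide and conquer with division factor 4:

Problem sizes at each level:
Level 0: 64
Level 1: 16
Level 2: 4
Level 3: 1

The root is level 0 and the size-1 base case is level 3 (the tree spans levels 0 through 3, i.e. 4 levels counting the root), so the depth is the number of divisions: log_4(64) = 3

The recursion tree depth is log_4(64) = 3. At each level, the problem size is divided by 4, so it takes 3 divisions to reduce to a base case of size 1. The algorithm makes 4 recursive calls at each level.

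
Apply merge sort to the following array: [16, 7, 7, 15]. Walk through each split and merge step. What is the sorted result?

Merge sort trace:

Split: [16, 7, 7, 15] -> [16, 7] and [7, 15]
  Split: [16, 7] -> [16] and [7]
  Merge: [16] + [7] -> [7, 16]
  Split: [7, 15] -> [7] and [15]
  Merge: [7] + [15] -> [7, 15]
Merge: [7, 16] + [7, 15] -> [7, 7, 15, 16]

Final sorted array: [7, 7, 15, 16]

The merge sort proceeds by recursively splitting the array and merging sorted halves.
After all merges, the sorted array is [7, 7, 15, 16].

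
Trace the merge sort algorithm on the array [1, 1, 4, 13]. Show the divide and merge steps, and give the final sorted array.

Merge sort trace:

Split: [1, 1, 4, 13] -> [1, 1] and [4, 13]
  Split: [1, 1] -> [1] and [1]
  Merge: [1] + [1] -> [1, 1]
  Split: [4, 13] -> [4] and [13]
  Merge: [4] + [13] -> [4, 13]
Merge: [1, 1] + [4, 13] -> [1, 1, 4, 13]

Final sorted array: [1, 1, 4, 13]

The merge sort proceeds by recursively splitting the array and merging sorted halves.
After all merges, the sorted array is [1, 1, 4, 13].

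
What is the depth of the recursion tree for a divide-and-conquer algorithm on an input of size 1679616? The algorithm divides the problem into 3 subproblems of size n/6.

For divide and conquer with division factor 6:

Problem sizes at each level:
Level 0: 1679616
Level 1: 279936
Level 2: 46656
Level 3: 7776
Level 4: 1296
Level 5: 216
Level 6: 36
Level 7: 6
Level 8: 1

The root is level 0 and the size-1 base case is level 8 (the tree spans levels 0 through 8, i.e. 9 levels counting the root), so the depth is the number of divisions: log_6(1679616) = 8

The recursion tree depth is log_6(1679616) = 8. At each level, the problem size is divided by 6, so it takes 8 divisions to reduce to a base case of size 1. The algorithm makes 3 recursive calls at each level.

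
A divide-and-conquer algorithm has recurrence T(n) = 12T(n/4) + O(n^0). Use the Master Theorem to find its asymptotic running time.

Master Theorem for T(n) = 12T(n/4) + O(n^0):

a = 12, b = 4, c = 0
log_b(a) = log_4(12) = 1.7925

Case 1: c = 0 < log_4(12) = 1.7925
T(n) = O(n^(log_4 12))

For T(n) = 12T(n/4) + O(n^0): log_4(12) = 1.7925. This is Case 1 of the Master Theorem (c < log_b(a), work dominated by leaves), giving O(n^(log_4 12)).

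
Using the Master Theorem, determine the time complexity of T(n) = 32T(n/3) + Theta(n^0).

Master Theorem for T(n) = 32T(n/3) + O(n^0):

a = 32, b = 3, c = 0
log_b(a) = log_3(32) = 3.1546

Case 1: c = 0 < log_3(32) = 3.1546
T(n) = O(n^(log_3 32))

For T(n) = 32T(n/3) + O(n^0): log_3(32) = 3.1546. This is Case 1 of the Master Theorem (c < log_b(a), work dominated by leaves), giving O(n^(log_3 32)).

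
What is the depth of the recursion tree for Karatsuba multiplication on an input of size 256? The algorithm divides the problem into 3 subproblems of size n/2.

For divide and conquer with division factor 2:

Problem sizes at each level:
Level 0: 256
Level 1: 128
Level 2: 64
Level 3: 32
Level 4: 16
Level 5: 8
Level 6: 4
Level 7: 2
Level 8: 1

The root is level 0 and the size-1 base case is level 8 (the tree spans levels 0 through 8, i.e. 9 levels counting the root), so the depth is the number of divisions: log_2(256) = 8

The recursion tree depth is log_2(256) = 8. At each level, the problem size is divided by 2, so it takes 8 divisions to reduce to a base case of size 1. The algorithm makes 3 recursive calls at each level.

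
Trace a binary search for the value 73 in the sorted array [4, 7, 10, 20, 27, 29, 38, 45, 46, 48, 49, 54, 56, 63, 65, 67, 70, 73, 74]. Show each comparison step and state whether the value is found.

Binary search for 73 in [4, 7, 10, 20, 27, 29, 38, 45, 46, 48, 49, 54, 56, 63, 65, 67, 70, 73, 74]:

lo=0, hi=18, mid=9, arr[mid]=48 -> 48 < 73, search right half
lo=10, hi=18, mid=14, arr[mid]=65 -> 65 < 73, search right half
lo=15, hi=18, mid=16, arr[mid]=70 -> 70 < 73, search right half
lo=17, hi=18, mid=17, arr[mid]=73 -> Found target at index 17!

Binary search finds 73 at index 17 after 4 comparisons. The search repeatedly halves the search space by comparing with the middle element.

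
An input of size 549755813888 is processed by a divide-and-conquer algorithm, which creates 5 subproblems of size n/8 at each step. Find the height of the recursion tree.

For divide and conquer with division factor 8:

Problem sizes at each level:
Level 0: 549755813888
Level 1: 68719476736
Level 2: 8589934592
Level 3: 1073741824
Level 4: 134217728
Level 5: 16777216
Level 6: 2097152
Level 7: 262144
Level 8: 32768
Level 9: 4096
Level 10: 512
Level 11: 64
Level 12: 8
Level 13: 1

The root is level 0 and the size-1 base case is level 13 (the tree spans levels 0 through 13, i.e. 14 levels counting the root), so the depth is the number of divisions: log_8(549755813888) = 13

The recursion tree depth is log_8(549755813888) = 13. At each level, the problem size is divided by 8, so it takes 13 divisions to reduce to a base case of size 1. The algorithm makes 5 recursive calls at each level.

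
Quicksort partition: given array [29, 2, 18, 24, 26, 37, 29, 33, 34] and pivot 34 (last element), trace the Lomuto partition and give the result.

Lomuto partition with pivot = 34:

Initial array: [29, 2, 18, 24, 26, 37, 29, 33, 34]

arr[0]=29 <= 34: swap with position 0, array becomes [29, 2, 18, 24, 26, 37, 29, 33, 34]
arr[1]=2 <= 34: swap with position 1, array becomes [29, 2, 18, 24, 26, 37, 29, 33, 34]
arr[2]=18 <= 34: swap with position 2, array becomes [29, 2, 18, 24, 26, 37, 29, 33, 34]
arr[3]=24 <= 34: swap with position 3, array becomes [29, 2, 18, 24, 26, 37, 29, 33, 34]
arr[4]=26 <= 34: swap with position 4, array becomes [29, 2, 18, 24, 26, 37, 29, 33, 34]
arr[5]=37 > 34: no swap
arr[6]=29 <= 34: swap with position 5, array becomes [29, 2, 18, 24, 26, 29, 37, 33, 34]
arr[7]=33 <= 34: swap with position 6, array becomes [29, 2, 18, 24, 26, 29, 33, 37, 34]

Place pivot at position 7: [29, 2, 18, 24, 26, 29, 33, 34, 37]
Pivot position: 7

After partitioning with pivot 34, the array becomes [29, 2, 18, 24, 26, 29, 33, 34, 37]. The pivot is placed at index 7. All elements to the left of the pivot are <= 34, and all elements to the right are > 34.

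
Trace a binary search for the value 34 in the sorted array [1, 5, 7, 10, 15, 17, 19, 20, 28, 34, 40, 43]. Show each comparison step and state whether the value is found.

Binary search for 34 in [1, 5, 7, 10, 15, 17, 19, 20, 28, 34, 40, 43]:

lo=0, hi=11, mid=5, arr[mid]=17 -> 17 < 34, search right half
lo=6, hi=11, mid=8, arr[mid]=28 -> 28 < 34, search right half
lo=9, hi=11, mid=10, arr[mid]=40 -> 40 > 34, search left half
lo=9, hi=9, mid=9, arr[mid]=34 -> Found target at index 9!

Binary search finds 34 at index 9 after 4 comparisons. The search repeatedly halves the search space by comparing with the middle element.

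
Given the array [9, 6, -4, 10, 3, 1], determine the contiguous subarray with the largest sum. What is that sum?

Using Kadane's algorithm on [9, 6, -4, 10, 3, 1]:

Scanning through the array:
Position 1 (value 6): max_ending_here = 15, max_so_far = 15
Position 2 (value -4): max_ending_here = 11, max_so_far = 15
Position 3 (value 10): max_ending_here = 21, max_so_far = 21
Position 4 (value 3): max_ending_here = 24, max_so_far = 24
Position 5 (value 1): max_ending_here = 25, max_so_far = 25

Maximum subarray: [9, 6, -4, 10, 3, 1]
Maximum sum: 25

The maximum subarray is [9, 6, -4, 10, 3, 1] with sum 25. This subarray runs from index 0 to index 5.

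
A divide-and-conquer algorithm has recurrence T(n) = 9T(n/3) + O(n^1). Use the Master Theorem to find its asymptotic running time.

Master Theorem for T(n) = 9T(n/3) + O(n^1):

a = 9, b = 3, c = 1
log_b(a) = log_3(9) = 2.0000

Case 1: c = 1 < log_3(9) = 2.0000
T(n) = O(n^(log_3 9)) = O(n^2)

For T(n) = 9T(n/3) + O(n^1): log_3(9) = 2.0000. This is Case 1 of the Master Theorem (c < log_b(a), work dominated by leaves), giving O(n^2).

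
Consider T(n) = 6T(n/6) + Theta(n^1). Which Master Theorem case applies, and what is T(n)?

Master Theorem for T(n) = 6T(n/6) + O(n^1):

a = 6, b = 6, c = 1
log_b(a) = log_6(6) = 1.0000

Case 2: c = 1 = log_6(6) = 1.0000
T(n) = O(n^1 log n) = O(n log n)

For T(n) = 6T(n/6) + O(n^1): log_6(6) = 1.0000. This is Case 2 of the Master Theorem (c = log_b(a), equal work at all levels), giving O(n log n).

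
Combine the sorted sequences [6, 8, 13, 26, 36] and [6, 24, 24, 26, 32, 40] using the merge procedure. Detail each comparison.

Merging process:

Compare 6 vs 6: take 6 from left. Merged: [6]
Compare 8 vs 6: take 6 from right. Merged: [6, 6]
Compare 8 vs 24: take 8 from left. Merged: [6, 6, 8]
Compare 13 vs 24: take 13 from left. Merged: [6, 6, 8, 13]
Compare 26 vs 24: take 24 from right. Merged: [6, 6, 8, 13, 24]
Compare 26 vs 24: take 24 from right. Merged: [6, 6, 8, 13, 24, 24]
Compare 26 vs 26: take 26 from left. Merged: [6, 6, 8, 13, 24, 24, 26]
Compare 36 vs 26: take 26 from right. Merged: [6, 6, 8, 13, 24, 24, 26, 26]
Compare 36 vs 32: take 32 from right. Merged: [6, 6, 8, 13, 24, 24, 26, 26, 32]
Compare 36 vs 40: take 36 from left. Merged: [6, 6, 8, 13, 24, 24, 26, 26, 32, 36]
Append remaining from right: [40]. Merged: [6, 6, 8, 13, 24, 24, 26, 26, 32, 36, 40]

Final merged array: [6, 6, 8, 13, 24, 24, 26, 26, 32, 36, 40]
Total comparisons: 10

The merged array is [6, 6, 8, 13, 24, 24, 26, 26, 32, 36, 40], requiring 10 comparisons. The merge step runs in O(n) time where n is the total number of elements.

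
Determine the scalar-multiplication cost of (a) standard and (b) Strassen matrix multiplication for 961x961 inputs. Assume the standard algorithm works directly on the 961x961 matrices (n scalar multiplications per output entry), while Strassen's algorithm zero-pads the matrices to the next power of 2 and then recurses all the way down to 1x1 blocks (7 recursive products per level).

Matrix multiplication for 961x961 matrices:

Strassen's algorithm requires power-of-2 dimensions. Pad 961x961 to 1024x1024 (next power of 2).

Standard algorithm: 961^3 = 887503681 multiplications
Strassen's algorithm: 7^(log2(1024)) = 7^10 = 282475249 multiplications
Savings: 887503681 - 282475249 = 605028432 multiplications

Standard: 887503681 multiplications (961^3). Strassen: 282475249 multiplications (7^10, after padding to 1024x1024). Strassen reduces 8 recursive multiplications to 7 at each level.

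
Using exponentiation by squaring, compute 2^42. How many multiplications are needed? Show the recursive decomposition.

Computing 2^42 by squaring (build up from 2^1; each line after the first costs one multiplication):

2^1 = 2
2^2 = (2^1)^2 = 2^2 = 4
2^4 = (2^2)^2 = 4^2 = 16
2^5 = 2 * 2^4 = 2 * 16 = 32
2^10 = (2^5)^2 = 32^2 = 1024
2^20 = (2^10)^2 = 1024^2 = 1048576
2^21 = 2 * 2^20 = 2 * 1048576 = 2097152
2^42 = (2^21)^2 = 2097152^2 = 4398046511104

Result: 4398046511104
Multiplications needed: 7 (7 lines after 2^1)

2^42 = 4398046511104. Using exponentiation by squaring, this requires 7 multiplications. The key idea: if the exponent is even, square the half-power; if odd, multiply by the base once.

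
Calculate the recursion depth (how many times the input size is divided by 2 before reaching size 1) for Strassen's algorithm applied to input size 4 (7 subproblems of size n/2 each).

For divide and conquer with division factor 2:

Problem sizes at each level:
Level 0: 4
Level 1: 2
Level 2: 1

The root is level 0 and the size-1 base case is level 2 (the tree spans levels 0 through 2, i.e. 3 levels counting the root), so the depth is the number of divisions: log_2(4) = 2

The recursion tree depth is log_2(4) = 2. At each level, the problem size is divided by 2, so it takes 2 divisions to reduce to a base case of size 1. The algorithm makes 7 recursive calls at each level.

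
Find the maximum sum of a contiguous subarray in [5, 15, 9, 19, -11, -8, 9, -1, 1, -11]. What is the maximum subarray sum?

Using Kadane's algorithm on [5, 15, 9, 19, -11, -8, 9, -1, 1, -11]:

Scanning through the array:
Position 1 (value 15): max_ending_here = 20, max_so_far = 20
Position 2 (value 9): max_ending_here = 29, max_so_far = 29
Position 3 (value 19): max_ending_here = 48, max_so_far = 48
Position 4 (value -11): max_ending_here = 37, max_so_far = 48
Position 5 (value -8): max_ending_here = 29, max_so_far = 48
Position 6 (value 9): max_ending_here = 38, max_so_far = 48
Position 7 (value -1): max_ending_here = 37, max_so_far = 48
Position 8 (value 1): max_ending_here = 38, max_so_far = 48
Position 9 (value -11): max_ending_here = 27, max_so_far = 48

Maximum subarray: [5, 15, 9, 19]
Maximum sum: 48

The maximum subarray is [5, 15, 9, 19] with sum 48. This subarray runs from index 0 to index 3.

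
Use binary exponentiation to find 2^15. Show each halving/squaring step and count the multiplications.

Computing 2^15 by squaring (build up from 2^1; each line after the first costs one multiplication):

2^1 = 2
2^2 = (2^1)^2 = 2^2 = 4
2^3 = 2 * 2^2 = 2 * 4 = 8
2^6 = (2^3)^2 = 8^2 = 64
2^7 = 2 * 2^6 = 2 * 64 = 128
2^14 = (2^7)^2 = 128^2 = 16384
2^15 = 2 * 2^14 = 2 * 16384 = 32768

Result: 32768
Multiplications needed: 6 (6 lines after 2^1)

2^15 = 32768. Using exponentiation by squaring, this requires 6 multiplications. The key idea: if the exponent is even, square the half-power; if odd, multiply by the base once.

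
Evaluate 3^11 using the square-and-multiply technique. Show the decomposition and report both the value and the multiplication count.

Computing 3^11 by squaring (build up from 3^1; each line after the first costs one multiplication):

3^1 = 3
3^2 = (3^1)^2 = 3^2 = 9
3^4 = (3^2)^2 = 9^2 = 81
3^5 = 3 * 3^4 = 3 * 81 = 243
3^10 = (3^5)^2 = 243^2 = 59049
3^11 = 3 * 3^10 = 3 * 59049 = 177147

Result: 177147
Multiplications needed: 5 (5 lines after 3^1)

3^11 = 177147. Using exponentiation by squaring, this requires 5 multiplications. The key idea: if the exponent is even, square the half-power; if odd, multiply by the base once.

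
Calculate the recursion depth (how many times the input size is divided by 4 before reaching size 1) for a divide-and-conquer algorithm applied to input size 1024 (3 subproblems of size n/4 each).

For divide and conquer with division factor 4:

Problem sizes at each level:
Level 0: 1024
Level 1: 256
Level 2: 64
Level 3: 16
Level 4: 4
Level 5: 1

The root is level 0 and the size-1 base case is level 5 (the tree spans levels 0 through 5, i.e. 6 levels counting the root), so the depth is the number of divisions: log_4(1024) = 5

The recursion tree depth is log_4(1024) = 5. At each level, the problem size is divided by 4, so it takes 5 divisions to reduce to a base case of size 1. The algorithm makes 3 recursive calls at each level.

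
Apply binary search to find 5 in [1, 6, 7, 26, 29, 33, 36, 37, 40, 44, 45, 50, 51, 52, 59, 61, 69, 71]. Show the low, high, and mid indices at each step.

Binary search for 5 in [1, 6, 7, 26, 29, 33, 36, 37, 40, 44, 45, 50, 51, 52, 59, 61, 69, 71]:

lo=0, hi=17, mid=8, arr[mid]=40 -> 40 > 5, search left half
lo=0, hi=7, mid=3, arr[mid]=26 -> 26 > 5, search left half
lo=0, hi=2, mid=1, arr[mid]=6 -> 6 > 5, search left half
lo=0, hi=0, mid=0, arr[mid]=1 -> 1 < 5, search right half
lo=1 > hi=0, target 5 not found

Binary search determines that 5 is not in the array after 4 comparisons. The search space was exhausted without finding the target.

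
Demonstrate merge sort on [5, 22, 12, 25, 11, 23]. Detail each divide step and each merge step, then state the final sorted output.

Merge sort trace:

Split: [5, 22, 12, 25, 11, 23] -> [5, 22, 12] and [25, 11, 23]
  Split: [5, 22, 12] -> [5] and [22, 12]
    Split: [22, 12] -> [22] and [12]
    Merge: [22] + [12] -> [12, 22]
  Merge: [5] + [12, 22] -> [5, 12, 22]
  Split: [25, 11, 23] -> [25] and [11, 23]
    Split: [11, 23] -> [11] and [23]
    Merge: [11] + [23] -> [11, 23]
  Merge: [25] + [11, 23] -> [11, 23, 25]
Merge: [5, 12, 22] + [11, 23, 25] -> [5, 11, 12, 22, 23, 25]

Final sorted array: [5, 11, 12, 22, 23, 25]

The merge sort proceeds by recursively splitting the array and merging sorted halves.
After all merges, the sorted array is [5, 11, 12, 22, 23, 25].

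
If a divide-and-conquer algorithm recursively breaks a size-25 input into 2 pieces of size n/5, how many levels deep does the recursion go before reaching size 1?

For divide and conquer with division factor 5:

Problem sizes at each level:
Level 0: 25
Level 1: 5
Level 2: 1

The root is level 0 and the size-1 base case is level 2 (the tree spans levels 0 through 2, i.e. 3 levels counting the root), so the depth is the number of divisions: log_5(25) = 2

The recursion tree depth is log_5(25) = 2. At each level, the problem size is divided by 5, so it takes 2 divisions to reduce to a base case of size 1. The algorithm makes 2 recursive calls at each level.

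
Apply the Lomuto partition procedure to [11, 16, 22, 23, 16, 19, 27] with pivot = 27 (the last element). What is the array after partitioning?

Lomuto partition with pivot = 27:

Initial array: [11, 16, 22, 23, 16, 19, 27]

arr[0]=11 <= 27: swap with position 0, array becomes [11, 16, 22, 23, 16, 19, 27]
arr[1]=16 <= 27: swap with position 1, array becomes [11, 16, 22, 23, 16, 19, 27]
arr[2]=22 <= 27: swap with position 2, array becomes [11, 16, 22, 23, 16, 19, 27]
arr[3]=23 <= 27: swap with position 3, array becomes [11, 16, 22, 23, 16, 19, 27]
arr[4]=16 <= 27: swap with position 4, array becomes [11, 16, 22, 23, 16, 19, 27]
arr[5]=19 <= 27: swap with position 5, array becomes [11, 16, 22, 23, 16, 19, 27]

Place pivot at position 6: [11, 16, 22, 23, 16, 19, 27]
Pivot position: 6

After partitioning with pivot 27, the array becomes [11, 16, 22, 23, 16, 19, 27]. The pivot is placed at index 6. All elements to the left of the pivot are <= 27, and all elements to the right are > 27.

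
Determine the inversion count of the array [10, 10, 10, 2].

Finding inversions in [10, 10, 10, 2]:

(0, 3): arr[0]=10 > arr[3]=2
(1, 3): arr[1]=10 > arr[3]=2
(2, 3): arr[2]=10 > arr[3]=2

Total inversions: 3

The array has 3 inversion(s): (0,3), (1,3), (2,3). Each pair (i,j) satisfies i < j and arr[i] > arr[j].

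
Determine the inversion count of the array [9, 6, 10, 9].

Finding inversions in [9, 6, 10, 9]:

(0, 1): arr[0]=9 > arr[1]=6
(2, 3): arr[2]=10 > arr[3]=9

Total inversions: 2

The array has 2 inversion(s): (0,1), (2,3). Each pair (i,j) satisfies i < j and arr[i] > arr[j].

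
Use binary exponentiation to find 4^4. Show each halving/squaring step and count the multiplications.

Computing 4^4 by squaring (build up from 4^1; each line after the first costs one multiplication):

4^1 = 4
4^2 = (4^1)^2 = 4^2 = 16
4^4 = (4^2)^2 = 16^2 = 256

Result: 256
Multiplications needed: 2 (2 lines after 4^1)

4^4 = 256. Using exponentiation by squaring, this requires 2 multiplications. The key idea: if the exponent is even, square the half-power; if odd, multiply by the base once.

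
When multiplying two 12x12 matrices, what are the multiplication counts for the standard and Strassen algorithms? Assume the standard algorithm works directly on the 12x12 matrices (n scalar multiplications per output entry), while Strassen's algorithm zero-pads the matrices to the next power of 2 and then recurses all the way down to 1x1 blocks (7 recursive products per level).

Matrix multiplication for 12x12 matrices:

Strassen's algorithm requires power-of-2 dimensions. Pad 12x12 to 16x16 (next power of 2).

Standard algorithm: 12^3 = 1728 multiplications
Strassen's algorithm: 7^(log2(16)) = 7^4 = 2401 multiplications
Difference: 1728 - 2401 = -673 (Strassen uses MORE here due to padding overhead — for small or just-over-power-of-2 n, padding can outweigh the per-level savings)

Standard: 1728 multiplications (12^3). Strassen: 2401 multiplications (7^4, after padding to 16x16). Strassen reduces 8 recursive multiplications to 7 at each level.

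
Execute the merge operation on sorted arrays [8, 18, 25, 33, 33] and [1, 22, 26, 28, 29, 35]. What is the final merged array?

Merging process:

Compare 8 vs 1: take 1 from right. Merged: [1]
Compare 8 vs 22: take 8 from left. Merged: [1, 8]
Compare 18 vs 22: take 18 from left. Merged: [1, 8, 18]
Compare 25 vs 22: take 22 from right. Merged: [1, 8, 18, 22]
Compare 25 vs 26: take 25 from left. Merged: [1, 8, 18, 22, 25]
Compare 33 vs 26: take 26 from right. Merged: [1, 8, 18, 22, 25, 26]
Compare 33 vs 28: take 28 from right. Merged: [1, 8, 18, 22, 25, 26, 28]
Compare 33 vs 29: take 29 from right. Merged: [1, 8, 18, 22, 25, 26, 28, 29]
Compare 33 vs 35: take 33 from left. Merged: [1, 8, 18, 22, 25, 26, 28, 29, 33]
Compare 33 vs 35: take 33 from left. Merged: [1, 8, 18, 22, 25, 26, 28, 29, 33, 33]
Append remaining from right: [35]. Merged: [1, 8, 18, 22, 25, 26, 28, 29, 33, 33, 35]

Final merged array: [1, 8, 18, 22, 25, 26, 28, 29, 33, 33, 35]
Total comparisons: 10

The merged array is [1, 8, 18, 22, 25, 26, 28, 29, 33, 33, 35], requiring 10 comparisons. The merge step runs in O(n) time where n is the total number of elements.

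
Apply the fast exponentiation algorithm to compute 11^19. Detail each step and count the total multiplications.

Computing 11^19 by squaring (build up from 11^1; each line after the first costs one multiplication):

11^1 = 11
11^2 = (11^1)^2 = 11^2 = 121
11^4 = (11^2)^2 = 121^2 = 14641
11^8 = (11^4)^2 = 14641^2 = 214358881
11^9 = 11 * 11^8 = 11 * 214358881 = 2357947691
11^18 = (11^9)^2 = 2357947691^2 = 5559917313492231481
11^19 = 11 * 11^18 = 11 * 5559917313492231481 = 61159090448414546291

Result: 61159090448414546291
Multiplications needed: 6 (6 lines after 11^1)

11^19 = 61159090448414546291. Using exponentiation by squaring, this requires 6 multiplications. The key idea: if the exponent is even, square the half-power; if odd, multiply by the base once.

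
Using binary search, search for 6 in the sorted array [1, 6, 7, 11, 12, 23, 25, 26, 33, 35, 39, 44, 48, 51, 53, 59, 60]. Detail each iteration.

Binary search for 6 in [1, 6, 7, 11, 12, 23, 25, 26, 33, 35, 39, 44, 48, 51, 53, 59, 60]:

lo=0, hi=16, mid=8, arr[mid]=33 -> 33 > 6, search left half
lo=0, hi=7, mid=3, arr[mid]=11 -> 11 > 6, search left half
lo=0, hi=2, mid=1, arr[mid]=6 -> Found target at index 1!

Binary search finds 6 at index 1 after 3 comparisons. The search repeatedly halves the search space by comparing with the middle element.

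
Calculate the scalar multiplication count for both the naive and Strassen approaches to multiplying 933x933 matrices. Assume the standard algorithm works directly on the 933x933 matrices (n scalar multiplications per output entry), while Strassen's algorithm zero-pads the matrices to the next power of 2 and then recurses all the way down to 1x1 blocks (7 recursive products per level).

Matrix multiplication for 933x933 matrices:

Strassen's algorithm requires power-of-2 dimensions. Pad 933x933 to 1024x1024 (next power of 2).

Standard algorithm: 933^3 = 812166237 multiplications
Strassen's algorithm: 7^(log2(1024)) = 7^10 = 282475249 multiplications
Savings: 812166237 - 282475249 = 529690988 multiplications

Standard: 812166237 multiplications (933^3). Strassen: 282475249 multiplications (7^10, after padding to 1024x1024). Strassen reduces 8 recursive multiplications to 7 at each level.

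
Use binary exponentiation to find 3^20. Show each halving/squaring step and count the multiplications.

Computing 3^20 by squaring (build up from 3^1; each line after the first costs one multiplication):

3^1 = 3
3^2 = (3^1)^2 = 3^2 = 9
3^4 = (3^2)^2 = 9^2 = 81
3^5 = 3 * 3^4 = 3 * 81 = 243
3^10 = (3^5)^2 = 243^2 = 59049
3^20 = (3^10)^2 = 59049^2 = 3486784401

Result: 3486784401
Multiplications needed: 5 (5 lines after 3^1)

3^20 = 3486784401. Using exponentiation by squaring, this requires 5 multiplications. The key idea: if the exponent is even, square the half-power; if odd, multiply by the base once.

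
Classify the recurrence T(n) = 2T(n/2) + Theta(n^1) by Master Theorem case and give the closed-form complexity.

Master Theorem for T(n) = 2T(n/2) + O(n^1):

a = 2, b = 2, c = 1
log_b(a) = log_2(2) = 1.0000

Case 2: c = 1 = log_2(2) = 1.0000
T(n) = O(n^1 log n) = O(n log n)

For T(n) = 2T(n/2) + O(n^1): log_2(2) = 1.0000. This is Case 2 of the Master Theorem (c = log_b(a), equal work at all levels), giving O(n log n).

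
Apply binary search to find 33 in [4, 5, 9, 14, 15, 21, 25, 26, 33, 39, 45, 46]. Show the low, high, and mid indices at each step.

Binary search for 33 in [4, 5, 9, 14, 15, 21, 25, 26, 33, 39, 45, 46]:

lo=0, hi=11, mid=5, arr[mid]=21 -> 21 < 33, search right half
lo=6, hi=11, mid=8, arr[mid]=33 -> Found target at index 8!

Binary search finds 33 at index 8 after 2 comparisons. The search repeatedly halves the search space by comparing with the middle element.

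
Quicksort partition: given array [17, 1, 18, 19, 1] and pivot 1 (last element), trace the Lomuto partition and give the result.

Lomuto partition with pivot = 1:

Initial array: [17, 1, 18, 19, 1]

arr[0]=17 > 1: no swap
arr[1]=1 <= 1: swap with position 0, array becomes [1, 17, 18, 19, 1]
arr[2]=18 > 1: no swap
arr[3]=19 > 1: no swap

Place pivot at position 1: [1, 1, 18, 19, 17]
Pivot position: 1

After partitioning with pivot 1, the array becomes [1, 1, 18, 19, 17]. The pivot is placed at index 1. All elements to the left of the pivot are <= 1, and all elements to the right are > 1.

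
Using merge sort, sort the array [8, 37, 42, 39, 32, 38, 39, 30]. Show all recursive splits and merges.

Merge sort trace:

Split: [8, 37, 42, 39, 32, 38, 39, 30] -> [8, 37, 42, 39] and [32, 38, 39, 30]
  Split: [8, 37, 42, 39] -> [8, 37] and [42, 39]
    Split: [8, 37] -> [8] and [37]
    Merge: [8] + [37] -> [8, 37]
    Split: [42, 39] -> [42] and [39]
    Merge: [42] + [39] -> [39, 42]
  Merge: [8, 37] + [39, 42] -> [8, 37, 39, 42]
  Split: [32, 38, 39, 30] -> [32, 38] and [39, 30]
    Split: [32, 38] -> [32] and [38]
    Merge: [32] + [38] -> [32, 38]
    Split: [39, 30] -> [39] and [30]
    Merge: [39] + [30] -> [30, 39]
  Merge: [32, 38] + [30, 39] -> [30, 32, 38, 39]
Merge: [8, 37, 39, 42] + [30, 32, 38, 39] -> [8, 30, 32, 37, 38, 39, 39, 42]

Final sorted array: [8, 30, 32, 37, 38, 39, 39, 42]

The merge sort proceeds by recursively splitting the array and merging sorted halves.
After all merges, the sorted array is [8, 30, 32, 37, 38, 39, 39, 42].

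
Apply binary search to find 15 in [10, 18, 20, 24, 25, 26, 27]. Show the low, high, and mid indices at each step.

Binary search for 15 in [10, 18, 20, 24, 25, 26, 27]:

lo=0, hi=6, mid=3, arr[mid]=24 -> 24 > 15, search left half
lo=0, hi=2, mid=1, arr[mid]=18 -> 18 > 15, search left half
lo=0, hi=0, mid=0, arr[mid]=10 -> 10 < 15, search right half
lo=1 > hi=0, target 15 not found

Binary search determines that 15 is not in the array after 3 comparisons. The search space was exhausted without finding the target.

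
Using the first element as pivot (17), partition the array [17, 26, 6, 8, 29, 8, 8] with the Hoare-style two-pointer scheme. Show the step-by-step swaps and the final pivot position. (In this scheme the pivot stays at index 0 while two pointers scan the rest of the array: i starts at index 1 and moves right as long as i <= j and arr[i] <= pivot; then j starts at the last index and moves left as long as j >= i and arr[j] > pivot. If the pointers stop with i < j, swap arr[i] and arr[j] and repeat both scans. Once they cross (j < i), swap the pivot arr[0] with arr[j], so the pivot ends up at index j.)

Hoare-style two-pointer partition with pivot = 17:

Initial array: [17, 26, 6, 8, 29, 8, 8]

Pointers start at i = 1, j = 6.
i stops at index 1 (arr[1]=26 > 17), j stops at index 6 (arr[6]=8 <= 17): swap arr[1] and arr[6], array becomes [17, 8, 6, 8, 29, 8, 26]
i stops at index 4 (arr[4]=29 > 17), j stops at index 5 (arr[5]=8 <= 17): swap arr[4] and arr[5], array becomes [17, 8, 6, 8, 8, 29, 26]
i ends at 5, j ends at 4: the pointers have crossed (j < i), so scanning stops.

Swap pivot arr[0] with arr[4] to place pivot at position 4: [8, 8, 6, 8, 17, 29, 26]
Pivot position: 4

After partitioning with pivot 17, the array becomes [8, 8, 6, 8, 17, 29, 26]. The pivot is placed at index 4. All elements to the left of the pivot are <= 17, and all elements to the right are > 17.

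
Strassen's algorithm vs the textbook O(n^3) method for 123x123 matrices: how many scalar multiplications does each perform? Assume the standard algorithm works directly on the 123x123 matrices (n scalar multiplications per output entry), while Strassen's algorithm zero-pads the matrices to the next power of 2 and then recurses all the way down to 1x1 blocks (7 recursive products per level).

Matrix multiplication for 123x123 matrices:

Strassen's algorithm requires power-of-2 dimensions. Pad 123x123 to 128x128 (next power of 2).

Standard algorithm: 123^3 = 1860867 multiplications
Strassen's algorithm: 7^(log2(128)) = 7^7 = 823543 multiplications
Savings: 1860867 - 823543 = 1037324 multiplications

Standard: 1860867 multiplications (123^3). Strassen: 823543 multiplications (7^7, after padding to 128x128). Strassen reduces 8 recursive multiplications to 7 at each level.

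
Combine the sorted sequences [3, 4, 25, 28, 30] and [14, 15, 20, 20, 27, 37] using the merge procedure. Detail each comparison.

Merging process:

Compare 3 vs 14: take 3 from left. Merged: [3]
Compare 4 vs 14: take 4 from left. Merged: [3, 4]
Compare 25 vs 14: take 14 from right. Merged: [3, 4, 14]
Compare 25 vs 15: take 15 from right. Merged: [3, 4, 14, 15]
Compare 25 vs 20: take 20 from right. Merged: [3, 4, 14, 15, 20]
Compare 25 vs 20: take 20 from right. Merged: [3, 4, 14, 15, 20, 20]
Compare 25 vs 27: take 25 from left. Merged: [3, 4, 14, 15, 20, 20, 25]
Compare 28 vs 27: take 27 from right. Merged: [3, 4, 14, 15, 20, 20, 25, 27]
Compare 28 vs 37: take 28 from left. Merged: [3, 4, 14, 15, 20, 20, 25, 27, 28]
Compare 30 vs 37: take 30 from left. Merged: [3, 4, 14, 15, 20, 20, 25, 27, 28, 30]
Append remaining from right: [37]. Merged: [3, 4, 14, 15, 20, 20, 25, 27, 28, 30, 37]

Final merged array: [3, 4, 14, 15, 20, 20, 25, 27, 28, 30, 37]
Total comparisons: 10

The merged array is [3, 4, 14, 15, 20, 20, 25, 27, 28, 30, 37], requiring 10 comparisons. The merge step runs in O(n) time where n is the total number of elements.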